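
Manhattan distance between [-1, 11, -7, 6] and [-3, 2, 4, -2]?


d = sum of absolute differences: |-1--3|=2 + |11-2|=9 + |-7-4|=11 + |6--2|=8 = 30.

30


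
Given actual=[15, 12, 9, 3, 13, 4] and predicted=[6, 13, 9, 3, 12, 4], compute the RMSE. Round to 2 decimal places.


MSE = 13.8333. RMSE = sqrt(13.8333) = 3.72.

3.72


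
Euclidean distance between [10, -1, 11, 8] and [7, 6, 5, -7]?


d = sqrt(sum of squared differences). (10-7)^2=9, (-1-6)^2=49, (11-5)^2=36, (8--7)^2=225. Sum = 319.

sqrt(319)


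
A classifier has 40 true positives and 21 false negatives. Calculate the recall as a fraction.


Recall = TP / (TP + FN) = 40 / 61 = 40/61.

40/61


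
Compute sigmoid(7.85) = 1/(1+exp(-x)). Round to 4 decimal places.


sigma(7.85) = 1/(1+e^(-7.85)) = 1/(1+0.000390) = 1/1.000390 = 0.9996.

0.9996


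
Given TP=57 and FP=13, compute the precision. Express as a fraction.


Precision = TP / (TP + FP) = 57 / 70 = 57/70.

57/70


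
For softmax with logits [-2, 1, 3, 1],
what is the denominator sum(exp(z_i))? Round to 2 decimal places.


Denom = e^-2=0.1353 + e^1=2.7183 + e^3=20.0855 + e^1=2.7183. Sum = 25.6574, which rounds to 25.66.

25.66


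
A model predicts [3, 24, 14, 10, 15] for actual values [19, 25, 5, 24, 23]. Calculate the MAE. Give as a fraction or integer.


MAE = (1/5) * (|19-3|=16 + |25-24|=1 + |5-14|=9 + |24-10|=14 + |23-15|=8). Sum = 48. MAE = 48/5.

48/5


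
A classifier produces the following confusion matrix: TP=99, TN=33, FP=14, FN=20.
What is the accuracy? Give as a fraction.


Accuracy = (TP + TN) / (TP + TN + FP + FN) = (99 + 33) / 166 = 66/83.

66/83


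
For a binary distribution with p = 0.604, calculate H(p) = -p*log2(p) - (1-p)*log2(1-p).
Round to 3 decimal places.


H = -0.604*log2(0.604) - 0.396*log2(0.396) = 0.969.

0.969


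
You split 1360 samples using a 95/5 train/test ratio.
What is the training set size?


Test set = 1360 * 5% = 68. Training set = 1360 - 68 = 1292.

1292


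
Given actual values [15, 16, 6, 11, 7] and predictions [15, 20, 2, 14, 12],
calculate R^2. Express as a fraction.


Mean(y) = 11. SS_res = 66. SS_tot = 82. R^2 = 1 - 66/(82) = 8/41.

8/41


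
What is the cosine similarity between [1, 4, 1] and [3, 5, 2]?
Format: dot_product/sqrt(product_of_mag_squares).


dot = 25. |a|^2 = 18, |b|^2 = 38. cos = 25/sqrt(684).

25/sqrt(684)


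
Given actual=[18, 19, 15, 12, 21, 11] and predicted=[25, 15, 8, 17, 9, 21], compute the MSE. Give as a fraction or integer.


MSE = (1/6) * ((18-25)^2=49 + (19-15)^2=16 + (15-8)^2=49 + (12-17)^2=25 + (21-9)^2=144 + (11-21)^2=100). Sum = 383. MSE = 383/6.

383/6


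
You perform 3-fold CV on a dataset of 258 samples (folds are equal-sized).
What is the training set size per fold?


Each validation fold has 258/3 = 86 samples. Training set = 258 - 86 = 172.

172


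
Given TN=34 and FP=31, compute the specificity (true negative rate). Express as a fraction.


Specificity = TN / (TN + FP) = 34 / 65 = 34/65.

34/65


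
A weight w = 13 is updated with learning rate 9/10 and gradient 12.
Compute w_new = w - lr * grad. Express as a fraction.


w_new = 13 - 9/10 * 12 = 13 - 54/5 = 11/5.

11/5


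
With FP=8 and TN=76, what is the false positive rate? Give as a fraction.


FPR = FP / (FP + TN) = 8 / 84 = 2/21.

2/21


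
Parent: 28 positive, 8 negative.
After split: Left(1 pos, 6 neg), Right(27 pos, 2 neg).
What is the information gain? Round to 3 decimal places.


H(parent) = 0.7642. H(left) = 0.5917, H(right) = 0.3621. Weighted = (7/36)*0.5917 + (29/36)*0.3621 = 0.4067. IG = 0.7642 - 0.4067 = 0.3575, which rounds to 0.358.

0.358


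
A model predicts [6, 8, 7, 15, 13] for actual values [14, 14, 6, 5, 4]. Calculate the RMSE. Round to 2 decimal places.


MSE = 56.4000. RMSE = sqrt(56.4000) = 7.51.

7.51


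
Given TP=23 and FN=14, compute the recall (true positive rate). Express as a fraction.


Recall = TP / (TP + FN) = 23 / 37 = 23/37.

23/37


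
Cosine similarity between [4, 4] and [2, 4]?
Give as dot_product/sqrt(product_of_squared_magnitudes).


dot = 24. |a|^2 = 32, |b|^2 = 20. cos = 24/sqrt(640).

24/sqrt(640)


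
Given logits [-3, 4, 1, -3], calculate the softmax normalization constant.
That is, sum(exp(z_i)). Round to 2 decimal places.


Denom = e^-3=0.0498 + e^4=54.5982 + e^1=2.7183 + e^-3=0.0498. Sum = 57.4161, which rounds to 57.42.

57.42


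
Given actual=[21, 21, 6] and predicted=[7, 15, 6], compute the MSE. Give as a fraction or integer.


MSE = (1/3) * ((21-7)^2=196 + (21-15)^2=36 + (6-6)^2=0). Sum = 232. MSE = 232/3.

232/3


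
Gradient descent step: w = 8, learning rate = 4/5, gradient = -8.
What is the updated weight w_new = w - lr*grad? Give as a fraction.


w_new = 8 - 4/5 * -8 = 8 - -32/5 = 72/5.

72/5


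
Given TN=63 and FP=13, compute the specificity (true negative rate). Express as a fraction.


Specificity = TN / (TN + FP) = 63 / 76 = 63/76.

63/76


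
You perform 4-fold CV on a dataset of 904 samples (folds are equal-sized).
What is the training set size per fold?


Each validation fold has 904/4 = 226 samples. Training set = 904 - 226 = 678.

678


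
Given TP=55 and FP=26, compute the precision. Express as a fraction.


Precision = TP / (TP + FP) = 55 / 81 = 55/81.

55/81


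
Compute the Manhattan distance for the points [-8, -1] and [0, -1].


d = sum of absolute differences: |-8-0|=8 + |-1--1|=0 = 8.

8


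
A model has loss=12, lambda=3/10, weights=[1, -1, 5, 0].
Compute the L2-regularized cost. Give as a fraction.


L2 sq norm = sum(w^2) = 27. J = 12 + 3/10 * 27 = 201/10.

201/10


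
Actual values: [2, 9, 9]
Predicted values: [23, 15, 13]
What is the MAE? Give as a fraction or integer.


MAE = (1/3) * (|2-23|=21 + |9-15|=6 + |9-13|=4). Sum = 31. MAE = 31/3.

31/3


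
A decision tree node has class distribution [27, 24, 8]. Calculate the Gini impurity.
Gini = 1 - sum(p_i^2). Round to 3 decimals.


Total = 59. Proportions: 27/59, 24/59, 8/59. sum(p_i^2) = 0.3933. Gini = 1 - 0.3933 = 0.6067, which rounds to 0.607.

0.607


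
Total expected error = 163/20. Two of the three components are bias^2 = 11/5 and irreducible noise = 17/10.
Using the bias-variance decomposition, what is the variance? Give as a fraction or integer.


Total error = bias^2 + variance + irreducible noise. So variance = 163/20 - 11/5 - 17/10 = 17/4.

17/4


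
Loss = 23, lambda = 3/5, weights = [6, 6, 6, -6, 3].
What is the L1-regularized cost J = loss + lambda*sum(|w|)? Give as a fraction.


L1 norm = sum(|w|) = 27. J = 23 + 3/5 * 27 = 196/5.

196/5


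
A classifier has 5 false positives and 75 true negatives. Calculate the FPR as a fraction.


FPR = FP / (FP + TN) = 5 / 80 = 1/16.

1/16


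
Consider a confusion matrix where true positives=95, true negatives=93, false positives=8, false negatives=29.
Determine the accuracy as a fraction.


Accuracy = (TP + TN) / (TP + TN + FP + FN) = (95 + 93) / 225 = 188/225.

188/225


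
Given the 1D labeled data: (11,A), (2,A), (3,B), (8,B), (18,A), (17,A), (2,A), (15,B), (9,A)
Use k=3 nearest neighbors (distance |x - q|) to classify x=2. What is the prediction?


Distances: |11-2|=9, |2-2|=0, |3-2|=1, |8-2|=6, |18-2|=16, |17-2|=15, |2-2|=0, |15-2|=13, |9-2|=7. 3 nearest: (2,A), (2,A), (3,B). Counts: {'A': 2, 'B': 1}. Majority class: A.

A


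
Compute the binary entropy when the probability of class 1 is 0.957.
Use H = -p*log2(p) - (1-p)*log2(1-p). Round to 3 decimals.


H = -0.957*log2(0.957) - 0.043*log2(0.043) = 0.256.

0.256


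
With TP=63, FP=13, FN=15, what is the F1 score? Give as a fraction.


Precision = 63/76 = 63/76. Recall = 63/78 = 21/26. F1 = 2*P*R/(P+R) = 9/11.

9/11


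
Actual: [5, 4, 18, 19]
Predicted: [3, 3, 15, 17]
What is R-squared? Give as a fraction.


Mean(y) = 23/2. SS_res = 18. SS_tot = 197. R^2 = 1 - 18/(197) = 179/197.

179/197


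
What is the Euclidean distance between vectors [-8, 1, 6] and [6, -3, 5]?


d = sqrt(sum of squared differences). (-8-6)^2=196, (1--3)^2=16, (6-5)^2=1. Sum = 213.

sqrt(213)


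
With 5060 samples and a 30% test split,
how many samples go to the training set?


Test set = 5060 * 30% = 1518. Training set = 5060 - 1518 = 3542.

3542


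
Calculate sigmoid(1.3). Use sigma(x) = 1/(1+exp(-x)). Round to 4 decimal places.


sigma(1.3) = 1/(1+e^(-1.3)) = 1/(1+0.272532) = 1/1.272532 = 0.7858.

0.7858


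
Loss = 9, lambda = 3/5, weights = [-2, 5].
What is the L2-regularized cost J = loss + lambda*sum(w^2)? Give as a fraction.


L2 sq norm = sum(w^2) = 29. J = 9 + 3/5 * 29 = 132/5.

132/5


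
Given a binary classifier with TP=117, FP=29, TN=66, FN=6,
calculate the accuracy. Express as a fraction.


Accuracy = (TP + TN) / (TP + TN + FP + FN) = (117 + 66) / 218 = 183/218.

183/218


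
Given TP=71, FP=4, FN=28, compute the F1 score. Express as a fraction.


Precision = 71/75 = 71/75. Recall = 71/99 = 71/99. F1 = 2*P*R/(P+R) = 71/87.

71/87


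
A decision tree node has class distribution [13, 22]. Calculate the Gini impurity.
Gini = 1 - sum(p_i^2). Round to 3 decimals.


Total = 35. Proportions: 13/35, 22/35. sum(p_i^2) = 0.5331. Gini = 1 - 0.5331 = 0.4669, which rounds to 0.467.

0.467


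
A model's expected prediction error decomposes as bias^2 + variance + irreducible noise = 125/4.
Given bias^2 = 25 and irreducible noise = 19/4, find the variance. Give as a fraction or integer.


Total error = bias^2 + variance + irreducible noise. So variance = 125/4 - 25 - 19/4 = 3/2.

3/2


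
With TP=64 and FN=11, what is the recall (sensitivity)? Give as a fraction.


Recall = TP / (TP + FN) = 64 / 75 = 64/75.

64/75


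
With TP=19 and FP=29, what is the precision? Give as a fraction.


Precision = TP / (TP + FP) = 19 / 48 = 19/48.

19/48


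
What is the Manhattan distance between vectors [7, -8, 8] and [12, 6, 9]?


d = sum of absolute differences: |7-12|=5 + |-8-6|=14 + |8-9|=1 = 20.

20


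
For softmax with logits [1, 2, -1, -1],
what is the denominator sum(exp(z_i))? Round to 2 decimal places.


Denom = e^1=2.7183 + e^2=7.3891 + e^-1=0.3679 + e^-1=0.3679. Sum = 10.8432, which rounds to 10.84.

10.84


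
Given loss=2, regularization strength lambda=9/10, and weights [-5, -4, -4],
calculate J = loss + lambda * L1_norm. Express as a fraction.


L1 norm = sum(|w|) = 13. J = 2 + 9/10 * 13 = 137/10.

137/10


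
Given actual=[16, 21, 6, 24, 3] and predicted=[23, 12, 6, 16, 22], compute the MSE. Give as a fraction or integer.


MSE = (1/5) * ((16-23)^2=49 + (21-12)^2=81 + (6-6)^2=0 + (24-16)^2=64 + (3-22)^2=361). Sum = 555. MSE = 111.

111


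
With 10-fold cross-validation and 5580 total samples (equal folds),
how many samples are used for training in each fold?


Each validation fold has 5580/10 = 558 samples. Training set = 5580 - 558 = 5022.

5022


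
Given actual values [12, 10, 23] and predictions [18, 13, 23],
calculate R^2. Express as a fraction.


Mean(y) = 15. SS_res = 45. SS_tot = 98. R^2 = 1 - 45/(98) = 53/98.

53/98


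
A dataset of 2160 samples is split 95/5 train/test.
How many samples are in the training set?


Test set = 2160 * 5% = 108. Training set = 2160 - 108 = 2052.

2052


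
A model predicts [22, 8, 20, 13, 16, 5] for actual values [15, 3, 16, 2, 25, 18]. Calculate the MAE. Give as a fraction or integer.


MAE = (1/6) * (|15-22|=7 + |3-8|=5 + |16-20|=4 + |2-13|=11 + |25-16|=9 + |18-5|=13). Sum = 49. MAE = 49/6.

49/6


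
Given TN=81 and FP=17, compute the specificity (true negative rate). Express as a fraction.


Specificity = TN / (TN + FP) = 81 / 98 = 81/98.

81/98


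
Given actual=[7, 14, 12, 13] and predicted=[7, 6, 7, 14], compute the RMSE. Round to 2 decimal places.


MSE = 22.5000. RMSE = sqrt(22.5000) = 4.74.

4.74


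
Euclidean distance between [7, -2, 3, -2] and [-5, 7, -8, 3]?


d = sqrt(sum of squared differences). (7--5)^2=144, (-2-7)^2=81, (3--8)^2=121, (-2-3)^2=25. Sum = 371.

sqrt(371)


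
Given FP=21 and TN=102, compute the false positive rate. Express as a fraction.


FPR = FP / (FP + TN) = 21 / 123 = 7/41.

7/41


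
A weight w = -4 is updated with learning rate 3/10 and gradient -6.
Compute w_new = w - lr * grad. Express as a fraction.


w_new = -4 - 3/10 * -6 = -4 - -9/5 = -11/5.

-11/5


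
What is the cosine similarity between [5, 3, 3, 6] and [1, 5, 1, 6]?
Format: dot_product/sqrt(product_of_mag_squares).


dot = 59. |a|^2 = 79, |b|^2 = 63. cos = 59/sqrt(4977).

59/sqrt(4977)


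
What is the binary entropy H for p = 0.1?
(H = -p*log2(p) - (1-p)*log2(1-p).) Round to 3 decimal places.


H = -0.1*log2(0.1) - 0.9*log2(0.9) = 0.469.

0.469


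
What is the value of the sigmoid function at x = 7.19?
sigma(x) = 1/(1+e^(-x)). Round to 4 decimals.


sigma(7.19) = 1/(1+e^(-7.19)) = 1/(1+0.000754) = 1/1.000754 = 0.9992.

0.9992


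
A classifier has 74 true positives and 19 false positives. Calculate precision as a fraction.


Precision = TP / (TP + FP) = 74 / 93 = 74/93.

74/93


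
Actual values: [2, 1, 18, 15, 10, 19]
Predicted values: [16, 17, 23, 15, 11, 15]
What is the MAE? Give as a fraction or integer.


MAE = (1/6) * (|2-16|=14 + |1-17|=16 + |18-23|=5 + |15-15|=0 + |10-11|=1 + |19-15|=4). Sum = 40. MAE = 20/3.

20/3


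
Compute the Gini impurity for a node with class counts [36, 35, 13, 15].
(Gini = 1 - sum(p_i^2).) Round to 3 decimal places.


Total = 99. Proportions: 36/99, 35/99, 13/99, 15/99. sum(p_i^2) = 0.2974. Gini = 1 - 0.2974 = 0.7026, which rounds to 0.703.

0.703


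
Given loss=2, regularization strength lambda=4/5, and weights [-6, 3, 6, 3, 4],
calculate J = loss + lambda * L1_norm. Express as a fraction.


L1 norm = sum(|w|) = 22. J = 2 + 4/5 * 22 = 98/5.

98/5


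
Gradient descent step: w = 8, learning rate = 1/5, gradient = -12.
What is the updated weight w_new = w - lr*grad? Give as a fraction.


w_new = 8 - 1/5 * -12 = 8 - -12/5 = 52/5.

52/5


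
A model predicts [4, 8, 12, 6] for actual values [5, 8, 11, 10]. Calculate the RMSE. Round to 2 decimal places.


MSE = 4.5000. RMSE = sqrt(4.5000) = 2.12.

2.12


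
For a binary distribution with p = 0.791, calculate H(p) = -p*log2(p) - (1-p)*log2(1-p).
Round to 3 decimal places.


H = -0.791*log2(0.791) - 0.209*log2(0.209) = 0.740.

0.740


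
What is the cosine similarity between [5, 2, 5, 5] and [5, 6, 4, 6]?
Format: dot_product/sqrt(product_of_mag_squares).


dot = 87. |a|^2 = 79, |b|^2 = 113. cos = 87/sqrt(8927).

87/sqrt(8927)


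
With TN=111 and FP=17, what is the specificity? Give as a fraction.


Specificity = TN / (TN + FP) = 111 / 128 = 111/128.

111/128


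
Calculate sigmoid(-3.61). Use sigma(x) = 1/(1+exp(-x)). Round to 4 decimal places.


sigma(-3.61) = 1/(1+e^(3.61)) = 1/(1+36.966053) = 1/37.966053 = 0.0263.

0.0263


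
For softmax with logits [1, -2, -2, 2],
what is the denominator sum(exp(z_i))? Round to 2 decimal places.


Denom = e^1=2.7183 + e^-2=0.1353 + e^-2=0.1353 + e^2=7.3891. Sum = 10.3780, which rounds to 10.38.

10.38


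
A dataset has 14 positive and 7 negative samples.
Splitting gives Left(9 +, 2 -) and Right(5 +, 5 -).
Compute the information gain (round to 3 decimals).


H(parent) = 0.9183. H(left) = 0.6840, H(right) = 1.0000. Weighted = (11/21)*0.6840 + (10/21)*1.0000 = 0.8345. IG = 0.9183 - 0.8345 = 0.0838, which rounds to 0.084.

0.084


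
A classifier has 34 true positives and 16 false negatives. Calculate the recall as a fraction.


Recall = TP / (TP + FN) = 34 / 50 = 17/25.

17/25


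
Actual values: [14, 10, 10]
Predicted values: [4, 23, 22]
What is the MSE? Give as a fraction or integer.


MSE = (1/3) * ((14-4)^2=100 + (10-23)^2=169 + (10-22)^2=144). Sum = 413. MSE = 413/3.

413/3


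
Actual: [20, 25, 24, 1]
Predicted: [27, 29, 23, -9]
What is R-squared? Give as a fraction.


Mean(y) = 35/2. SS_res = 166. SS_tot = 377. R^2 = 1 - 166/(377) = 211/377.

211/377


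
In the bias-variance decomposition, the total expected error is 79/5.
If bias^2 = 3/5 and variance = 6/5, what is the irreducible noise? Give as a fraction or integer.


Total error = bias^2 + variance + irreducible noise. So irreducible noise = 79/5 - 3/5 - 6/5 = 14.

14


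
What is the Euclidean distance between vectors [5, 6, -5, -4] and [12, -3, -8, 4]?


d = sqrt(sum of squared differences). (5-12)^2=49, (6--3)^2=81, (-5--8)^2=9, (-4-4)^2=64. Sum = 203.

sqrt(203)


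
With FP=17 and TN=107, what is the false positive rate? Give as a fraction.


FPR = FP / (FP + TN) = 17 / 124 = 17/124.

17/124


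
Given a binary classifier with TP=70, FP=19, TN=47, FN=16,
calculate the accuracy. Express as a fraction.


Accuracy = (TP + TN) / (TP + TN + FP + FN) = (70 + 47) / 152 = 117/152.

117/152


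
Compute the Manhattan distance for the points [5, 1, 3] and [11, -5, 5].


d = sum of absolute differences: |5-11|=6 + |1--5|=6 + |3-5|=2 = 14.

14


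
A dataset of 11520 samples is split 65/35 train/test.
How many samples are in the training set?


Test set = 11520 * 35% = 4032. Training set = 11520 - 4032 = 7488.

7488


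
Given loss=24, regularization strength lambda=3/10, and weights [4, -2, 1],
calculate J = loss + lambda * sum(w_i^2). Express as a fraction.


L2 sq norm = sum(w^2) = 21. J = 24 + 3/10 * 21 = 303/10.

303/10


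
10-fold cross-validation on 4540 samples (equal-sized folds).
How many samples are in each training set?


Each validation fold has 4540/10 = 454 samples. Training set = 4540 - 454 = 4086.

4086


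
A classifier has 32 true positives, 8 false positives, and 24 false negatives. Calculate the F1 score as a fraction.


Precision = 32/40 = 4/5. Recall = 32/56 = 4/7. F1 = 2*P*R/(P+R) = 2/3.

2/3


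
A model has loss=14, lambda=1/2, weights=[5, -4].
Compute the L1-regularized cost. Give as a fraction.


L1 norm = sum(|w|) = 9. J = 14 + 1/2 * 9 = 37/2.

37/2


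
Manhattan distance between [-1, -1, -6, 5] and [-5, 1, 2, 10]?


d = sum of absolute differences: |-1--5|=4 + |-1-1|=2 + |-6-2|=8 + |5-10|=5 = 19.

19


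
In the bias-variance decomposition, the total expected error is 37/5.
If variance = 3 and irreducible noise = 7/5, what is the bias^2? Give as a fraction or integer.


Total error = bias^2 + variance + irreducible noise. So bias^2 = 37/5 - 3 - 7/5 = 3.

3


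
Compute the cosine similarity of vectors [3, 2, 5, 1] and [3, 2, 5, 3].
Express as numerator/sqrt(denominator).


dot = 41. |a|^2 = 39, |b|^2 = 47. cos = 41/sqrt(1833).

41/sqrt(1833)


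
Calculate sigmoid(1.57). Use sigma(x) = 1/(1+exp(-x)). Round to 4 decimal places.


sigma(1.57) = 1/(1+e^(-1.57)) = 1/(1+0.208045) = 1/1.208045 = 0.8278.

0.8278


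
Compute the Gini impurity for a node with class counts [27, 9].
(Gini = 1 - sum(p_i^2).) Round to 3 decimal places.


Total = 36. Proportions: 27/36, 9/36. sum(p_i^2) = 0.6250. Gini = 1 - 0.6250 = 0.3750, which rounds to 0.375.

0.375


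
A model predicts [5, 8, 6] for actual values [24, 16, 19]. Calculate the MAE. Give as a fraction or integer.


MAE = (1/3) * (|24-5|=19 + |16-8|=8 + |19-6|=13). Sum = 40. MAE = 40/3.

40/3


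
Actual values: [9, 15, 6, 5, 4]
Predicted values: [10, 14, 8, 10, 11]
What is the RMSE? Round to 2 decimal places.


MSE = 16.0000. RMSE = sqrt(16.0000) = 4.00.

4.00


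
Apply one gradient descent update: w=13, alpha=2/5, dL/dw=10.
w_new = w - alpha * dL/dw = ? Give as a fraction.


w_new = 13 - 2/5 * 10 = 13 - 4 = 9.

9


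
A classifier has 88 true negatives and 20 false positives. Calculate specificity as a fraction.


Specificity = TN / (TN + FP) = 88 / 108 = 22/27.

22/27


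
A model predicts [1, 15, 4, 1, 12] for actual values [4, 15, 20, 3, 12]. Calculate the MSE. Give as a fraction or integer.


MSE = (1/5) * ((4-1)^2=9 + (15-15)^2=0 + (20-4)^2=256 + (3-1)^2=4 + (12-12)^2=0). Sum = 269. MSE = 269/5.

269/5


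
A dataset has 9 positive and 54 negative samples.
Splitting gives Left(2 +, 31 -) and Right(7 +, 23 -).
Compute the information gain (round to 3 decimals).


H(parent) = 0.5917. H(left) = 0.3298, H(right) = 0.7838. Weighted = (33/63)*0.3298 + (30/63)*0.7838 = 0.5460. IG = 0.5917 - 0.5460 = 0.0457, which rounds to 0.046.

0.046


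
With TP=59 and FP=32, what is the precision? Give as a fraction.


Precision = TP / (TP + FP) = 59 / 91 = 59/91.

59/91


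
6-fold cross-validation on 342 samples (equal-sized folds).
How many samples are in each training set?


Each validation fold has 342/6 = 57 samples. Training set = 342 - 57 = 285.

285


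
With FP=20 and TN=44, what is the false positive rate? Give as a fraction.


FPR = FP / (FP + TN) = 20 / 64 = 5/16.

5/16


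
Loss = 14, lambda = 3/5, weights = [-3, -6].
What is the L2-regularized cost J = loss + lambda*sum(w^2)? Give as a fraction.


L2 sq norm = sum(w^2) = 45. J = 14 + 3/5 * 45 = 41.

41


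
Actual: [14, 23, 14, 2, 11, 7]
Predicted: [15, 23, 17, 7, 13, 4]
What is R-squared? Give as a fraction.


Mean(y) = 71/6. SS_res = 48. SS_tot = 1529/6. R^2 = 1 - 48/(1529/6) = 1241/1529.

1241/1529


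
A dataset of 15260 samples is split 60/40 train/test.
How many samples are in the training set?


Test set = 15260 * 40% = 6104. Training set = 15260 - 6104 = 9156.

9156


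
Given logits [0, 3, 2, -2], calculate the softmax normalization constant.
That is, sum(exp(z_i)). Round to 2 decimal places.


Denom = e^0=1.0000 + e^3=20.0855 + e^2=7.3891 + e^-2=0.1353. Sum = 28.6099, which rounds to 28.61.

28.61


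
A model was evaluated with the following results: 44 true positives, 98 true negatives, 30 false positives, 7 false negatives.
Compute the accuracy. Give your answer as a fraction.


Accuracy = (TP + TN) / (TP + TN + FP + FN) = (44 + 98) / 179 = 142/179.

142/179


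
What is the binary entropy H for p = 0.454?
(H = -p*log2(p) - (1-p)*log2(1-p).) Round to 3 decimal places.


H = -0.454*log2(0.454) - 0.546*log2(0.546) = 0.994.

0.994


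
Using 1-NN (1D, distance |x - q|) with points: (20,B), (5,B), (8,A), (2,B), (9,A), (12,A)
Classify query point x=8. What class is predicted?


Distances: |20-8|=12, |5-8|=3, |8-8|=0, |2-8|=6, |9-8|=1, |12-8|=4. 1 nearest: (8,A). Counts: {'A': 1}. Majority class: A.

A


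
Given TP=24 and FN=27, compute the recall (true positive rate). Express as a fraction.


Recall = TP / (TP + FN) = 24 / 51 = 8/17.

8/17


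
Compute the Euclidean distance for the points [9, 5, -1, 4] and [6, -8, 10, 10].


d = sqrt(sum of squared differences). (9-6)^2=9, (5--8)^2=169, (-1-10)^2=121, (4-10)^2=36. Sum = 335.

sqrt(335)


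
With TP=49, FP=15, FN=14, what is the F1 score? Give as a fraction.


Precision = 49/64 = 49/64. Recall = 49/63 = 7/9. F1 = 2*P*R/(P+R) = 98/127.

98/127


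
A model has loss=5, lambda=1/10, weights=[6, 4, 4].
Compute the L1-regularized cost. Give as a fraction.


L1 norm = sum(|w|) = 14. J = 5 + 1/10 * 14 = 32/5.

32/5


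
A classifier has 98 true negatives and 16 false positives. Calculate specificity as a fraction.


Specificity = TN / (TN + FP) = 98 / 114 = 49/57.

49/57


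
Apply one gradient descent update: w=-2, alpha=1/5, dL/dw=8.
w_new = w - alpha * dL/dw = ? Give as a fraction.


w_new = -2 - 1/5 * 8 = -2 - 8/5 = -18/5.

-18/5


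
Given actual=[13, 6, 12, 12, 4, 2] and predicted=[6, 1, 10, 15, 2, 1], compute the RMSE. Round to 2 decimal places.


MSE = 15.3333. RMSE = sqrt(15.3333) = 3.92.

3.92


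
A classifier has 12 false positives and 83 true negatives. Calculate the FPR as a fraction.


FPR = FP / (FP + TN) = 12 / 95 = 12/95.

12/95


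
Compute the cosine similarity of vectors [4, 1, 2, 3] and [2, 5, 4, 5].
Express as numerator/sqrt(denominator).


dot = 36. |a|^2 = 30, |b|^2 = 70. cos = 36/sqrt(2100).

36/sqrt(2100)


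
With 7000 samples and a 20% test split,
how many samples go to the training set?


Test set = 7000 * 20% = 1400. Training set = 7000 - 1400 = 5600.

5600


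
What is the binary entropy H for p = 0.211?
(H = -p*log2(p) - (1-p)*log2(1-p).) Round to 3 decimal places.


H = -0.211*log2(0.211) - 0.789*log2(0.789) = 0.743.

0.743


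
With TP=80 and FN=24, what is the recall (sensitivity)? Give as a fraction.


Recall = TP / (TP + FN) = 80 / 104 = 10/13.

10/13


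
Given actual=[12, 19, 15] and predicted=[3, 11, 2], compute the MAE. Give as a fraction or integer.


MAE = (1/3) * (|12-3|=9 + |19-11|=8 + |15-2|=13). Sum = 30. MAE = 10.

10


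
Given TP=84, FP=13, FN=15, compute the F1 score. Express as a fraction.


Precision = 84/97 = 84/97. Recall = 84/99 = 28/33. F1 = 2*P*R/(P+R) = 6/7.

6/7


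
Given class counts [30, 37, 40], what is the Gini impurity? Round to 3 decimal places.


Total = 107. Proportions: 30/107, 37/107, 40/107. sum(p_i^2) = 0.3379. Gini = 1 - 0.3379 = 0.6621, which rounds to 0.662.

0.662


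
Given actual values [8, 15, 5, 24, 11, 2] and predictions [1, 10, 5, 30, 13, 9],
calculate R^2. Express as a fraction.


Mean(y) = 65/6. SS_res = 163. SS_tot = 1865/6. R^2 = 1 - 163/(1865/6) = 887/1865.

887/1865


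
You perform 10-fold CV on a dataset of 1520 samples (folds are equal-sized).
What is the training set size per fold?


Each validation fold has 1520/10 = 152 samples. Training set = 1520 - 152 = 1368.

1368


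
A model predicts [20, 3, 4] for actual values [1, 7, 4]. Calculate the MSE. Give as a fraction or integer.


MSE = (1/3) * ((1-20)^2=361 + (7-3)^2=16 + (4-4)^2=0). Sum = 377. MSE = 377/3.

377/3


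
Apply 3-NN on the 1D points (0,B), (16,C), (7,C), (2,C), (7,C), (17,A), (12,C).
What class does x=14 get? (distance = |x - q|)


Distances: |0-14|=14, |16-14|=2, |7-14|=7, |2-14|=12, |7-14|=7, |17-14|=3, |12-14|=2. 3 nearest: (16,C), (12,C), (17,A). Counts: {'C': 2, 'A': 1}. Majority class: C.

C


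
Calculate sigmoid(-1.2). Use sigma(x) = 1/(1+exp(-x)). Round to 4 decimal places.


sigma(-1.2) = 1/(1+e^(1.2)) = 1/(1+3.320117) = 1/4.320117 = 0.2315.

0.2315


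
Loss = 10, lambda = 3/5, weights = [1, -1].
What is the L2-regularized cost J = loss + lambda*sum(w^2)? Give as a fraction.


L2 sq norm = sum(w^2) = 2. J = 10 + 3/5 * 2 = 56/5.

56/5


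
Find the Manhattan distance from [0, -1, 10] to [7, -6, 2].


d = sum of absolute differences: |0-7|=7 + |-1--6|=5 + |10-2|=8 = 20.

20


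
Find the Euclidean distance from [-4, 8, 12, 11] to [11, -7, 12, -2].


d = sqrt(sum of squared differences). (-4-11)^2=225, (8--7)^2=225, (12-12)^2=0, (11--2)^2=169. Sum = 619.

sqrt(619)


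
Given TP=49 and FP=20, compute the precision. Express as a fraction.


Precision = TP / (TP + FP) = 49 / 69 = 49/69.

49/69


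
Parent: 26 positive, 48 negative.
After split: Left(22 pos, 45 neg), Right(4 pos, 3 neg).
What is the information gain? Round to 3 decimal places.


H(parent) = 0.9353. H(left) = 0.9132, H(right) = 0.9852. Weighted = (67/74)*0.9132 + (7/74)*0.9852 = 0.9200. IG = 0.9353 - 0.9200 = 0.0153, which rounds to 0.015.

0.015


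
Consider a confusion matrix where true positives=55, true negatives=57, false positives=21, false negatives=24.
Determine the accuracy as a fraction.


Accuracy = (TP + TN) / (TP + TN + FP + FN) = (55 + 57) / 157 = 112/157.

112/157


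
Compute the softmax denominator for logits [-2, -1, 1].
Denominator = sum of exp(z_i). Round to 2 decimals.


Denom = e^-2=0.1353 + e^-1=0.3679 + e^1=2.7183. Sum = 3.2215, which rounds to 3.22.

3.22


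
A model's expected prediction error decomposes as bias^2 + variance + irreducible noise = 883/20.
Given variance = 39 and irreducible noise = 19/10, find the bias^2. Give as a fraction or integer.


Total error = bias^2 + variance + irreducible noise. So bias^2 = 883/20 - 39 - 19/10 = 13/4.

13/4


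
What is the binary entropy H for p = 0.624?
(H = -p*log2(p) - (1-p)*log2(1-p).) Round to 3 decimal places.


H = -0.624*log2(0.624) - 0.376*log2(0.376) = 0.955.

0.955


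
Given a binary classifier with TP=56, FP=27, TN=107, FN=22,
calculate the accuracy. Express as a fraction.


Accuracy = (TP + TN) / (TP + TN + FP + FN) = (56 + 107) / 212 = 163/212.

163/212


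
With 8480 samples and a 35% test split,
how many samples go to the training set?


Test set = 8480 * 35% = 2968. Training set = 8480 - 2968 = 5512.

5512


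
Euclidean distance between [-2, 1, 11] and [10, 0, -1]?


d = sqrt(sum of squared differences). (-2-10)^2=144, (1-0)^2=1, (11--1)^2=144. Sum = 289.

17


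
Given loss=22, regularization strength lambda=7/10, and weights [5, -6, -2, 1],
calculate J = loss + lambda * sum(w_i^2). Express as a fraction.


L2 sq norm = sum(w^2) = 66. J = 22 + 7/10 * 66 = 341/5.

341/5


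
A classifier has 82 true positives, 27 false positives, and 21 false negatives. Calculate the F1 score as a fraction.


Precision = 82/109 = 82/109. Recall = 82/103 = 82/103. F1 = 2*P*R/(P+R) = 41/53.

41/53


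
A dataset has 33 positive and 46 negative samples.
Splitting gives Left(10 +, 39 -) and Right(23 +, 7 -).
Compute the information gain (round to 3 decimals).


H(parent) = 0.9804. H(left) = 0.7300, H(right) = 0.7838. Weighted = (49/79)*0.7300 + (30/79)*0.7838 = 0.7504. IG = 0.9804 - 0.7504 = 0.2300, which rounds to 0.230.

0.230


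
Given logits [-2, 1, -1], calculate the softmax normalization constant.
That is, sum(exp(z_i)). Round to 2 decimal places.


Denom = e^-2=0.1353 + e^1=2.7183 + e^-1=0.3679. Sum = 3.2215, which rounds to 3.22.

3.22


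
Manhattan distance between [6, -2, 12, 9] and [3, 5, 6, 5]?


d = sum of absolute differences: |6-3|=3 + |-2-5|=7 + |12-6|=6 + |9-5|=4 = 20.

20


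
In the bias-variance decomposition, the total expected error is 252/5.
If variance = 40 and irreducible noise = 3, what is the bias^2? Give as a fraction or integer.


Total error = bias^2 + variance + irreducible noise. So bias^2 = 252/5 - 40 - 3 = 37/5.

37/5


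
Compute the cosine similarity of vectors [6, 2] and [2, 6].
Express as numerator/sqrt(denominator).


dot = 24. |a|^2 = 40, |b|^2 = 40. cos = 24/sqrt(1600).

24/sqrt(1600)


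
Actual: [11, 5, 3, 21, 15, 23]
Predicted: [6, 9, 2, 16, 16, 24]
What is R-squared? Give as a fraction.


Mean(y) = 13. SS_res = 69. SS_tot = 336. R^2 = 1 - 69/(336) = 89/112.

89/112


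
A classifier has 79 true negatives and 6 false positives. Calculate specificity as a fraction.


Specificity = TN / (TN + FP) = 79 / 85 = 79/85.

79/85


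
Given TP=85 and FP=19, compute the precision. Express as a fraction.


Precision = TP / (TP + FP) = 85 / 104 = 85/104.

85/104


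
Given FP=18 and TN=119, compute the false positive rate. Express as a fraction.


FPR = FP / (FP + TN) = 18 / 137 = 18/137.

18/137


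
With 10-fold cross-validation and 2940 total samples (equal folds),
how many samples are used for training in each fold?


Each validation fold has 2940/10 = 294 samples. Training set = 2940 - 294 = 2646.

2646


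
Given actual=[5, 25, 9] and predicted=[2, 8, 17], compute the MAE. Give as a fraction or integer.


MAE = (1/3) * (|5-2|=3 + |25-8|=17 + |9-17|=8). Sum = 28. MAE = 28/3.

28/3


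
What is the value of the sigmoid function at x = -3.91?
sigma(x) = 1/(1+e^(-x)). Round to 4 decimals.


sigma(-3.91) = 1/(1+e^(3.91)) = 1/(1+49.898952) = 1/50.898952 = 0.0196.

0.0196


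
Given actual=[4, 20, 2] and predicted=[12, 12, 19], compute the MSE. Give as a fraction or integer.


MSE = (1/3) * ((4-12)^2=64 + (20-12)^2=64 + (2-19)^2=289). Sum = 417. MSE = 139.

139


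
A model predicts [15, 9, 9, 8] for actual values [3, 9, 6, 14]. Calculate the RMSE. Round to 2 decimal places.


MSE = 47.2500. RMSE = sqrt(47.2500) = 6.87.

6.87


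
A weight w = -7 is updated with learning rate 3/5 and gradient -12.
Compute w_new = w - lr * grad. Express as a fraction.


w_new = -7 - 3/5 * -12 = -7 - -36/5 = 1/5.

1/5


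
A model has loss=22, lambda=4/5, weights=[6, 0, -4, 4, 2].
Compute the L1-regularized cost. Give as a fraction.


L1 norm = sum(|w|) = 16. J = 22 + 4/5 * 16 = 174/5.

174/5


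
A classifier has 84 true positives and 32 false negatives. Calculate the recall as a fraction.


Recall = TP / (TP + FN) = 84 / 116 = 21/29.

21/29


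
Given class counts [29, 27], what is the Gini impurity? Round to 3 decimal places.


Total = 56. Proportions: 29/56, 27/56. sum(p_i^2) = 0.5006. Gini = 1 - 0.5006 = 0.4994, which rounds to 0.499.

0.499


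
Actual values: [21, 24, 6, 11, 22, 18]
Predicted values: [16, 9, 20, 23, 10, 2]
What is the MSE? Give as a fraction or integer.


MSE = (1/6) * ((21-16)^2=25 + (24-9)^2=225 + (6-20)^2=196 + (11-23)^2=144 + (22-10)^2=144 + (18-2)^2=256). Sum = 990. MSE = 165.

165


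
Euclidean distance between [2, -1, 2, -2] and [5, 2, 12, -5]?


d = sqrt(sum of squared differences). (2-5)^2=9, (-1-2)^2=9, (2-12)^2=100, (-2--5)^2=9. Sum = 127.

sqrt(127)


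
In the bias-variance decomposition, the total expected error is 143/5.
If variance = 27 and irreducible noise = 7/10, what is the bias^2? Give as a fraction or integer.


Total error = bias^2 + variance + irreducible noise. So bias^2 = 143/5 - 27 - 7/10 = 9/10.

9/10


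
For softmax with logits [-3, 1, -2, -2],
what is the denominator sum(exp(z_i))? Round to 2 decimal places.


Denom = e^-3=0.0498 + e^1=2.7183 + e^-2=0.1353 + e^-2=0.1353. Sum = 3.0387, which rounds to 3.04.

3.04


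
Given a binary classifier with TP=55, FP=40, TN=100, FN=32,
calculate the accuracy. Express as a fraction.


Accuracy = (TP + TN) / (TP + TN + FP + FN) = (55 + 100) / 227 = 155/227.

155/227


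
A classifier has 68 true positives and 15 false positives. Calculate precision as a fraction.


Precision = TP / (TP + FP) = 68 / 83 = 68/83.

68/83


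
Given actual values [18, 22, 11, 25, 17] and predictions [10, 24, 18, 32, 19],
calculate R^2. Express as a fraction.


Mean(y) = 93/5. SS_res = 170. SS_tot = 566/5. R^2 = 1 - 170/(566/5) = -142/283.

-142/283


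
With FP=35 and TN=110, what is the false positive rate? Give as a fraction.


FPR = FP / (FP + TN) = 35 / 145 = 7/29.

7/29


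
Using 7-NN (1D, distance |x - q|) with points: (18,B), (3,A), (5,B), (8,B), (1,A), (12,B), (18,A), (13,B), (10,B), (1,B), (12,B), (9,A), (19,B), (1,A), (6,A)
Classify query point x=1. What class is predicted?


Distances: |18-1|=17, |3-1|=2, |5-1|=4, |8-1|=7, |1-1|=0, |12-1|=11, |18-1|=17, |13-1|=12, |10-1|=9, |1-1|=0, |12-1|=11, |9-1|=8, |19-1|=18, |1-1|=0, |6-1|=5. 7 nearest: (1,A), (1,A), (1,B), (3,A), (5,B), (6,A), (8,B). Counts: {'A': 4, 'B': 3}. Majority class: A.

A


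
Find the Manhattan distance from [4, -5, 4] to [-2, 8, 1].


d = sum of absolute differences: |4--2|=6 + |-5-8|=13 + |4-1|=3 = 22.

22


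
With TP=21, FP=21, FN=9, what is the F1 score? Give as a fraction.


Precision = 21/42 = 1/2. Recall = 21/30 = 7/10. F1 = 2*P*R/(P+R) = 7/12.

7/12


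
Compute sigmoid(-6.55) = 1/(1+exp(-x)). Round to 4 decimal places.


sigma(-6.55) = 1/(1+e^(6.55)) = 1/(1+699.244174) = 1/700.244174 = 0.0014.

0.0014


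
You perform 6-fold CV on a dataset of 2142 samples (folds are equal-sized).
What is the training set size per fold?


Each validation fold has 2142/6 = 357 samples. Training set = 2142 - 357 = 1785.

1785


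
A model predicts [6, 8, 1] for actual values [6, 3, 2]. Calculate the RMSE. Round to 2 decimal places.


MSE = 8.6667. RMSE = sqrt(8.6667) = 2.94.

2.94


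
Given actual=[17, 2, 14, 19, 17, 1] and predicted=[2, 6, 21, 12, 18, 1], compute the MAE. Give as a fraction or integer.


MAE = (1/6) * (|17-2|=15 + |2-6|=4 + |14-21|=7 + |19-12|=7 + |17-18|=1 + |1-1|=0). Sum = 34. MAE = 17/3.

17/3


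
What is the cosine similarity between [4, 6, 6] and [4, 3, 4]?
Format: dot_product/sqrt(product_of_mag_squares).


dot = 58. |a|^2 = 88, |b|^2 = 41. cos = 58/sqrt(3608).

58/sqrt(3608)


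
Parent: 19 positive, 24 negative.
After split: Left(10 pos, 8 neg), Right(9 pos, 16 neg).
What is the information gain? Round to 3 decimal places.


H(parent) = 0.9902. H(left) = 0.9911, H(right) = 0.9427. Weighted = (18/43)*0.9911 + (25/43)*0.9427 = 0.9630. IG = 0.9902 - 0.9630 = 0.0272, which rounds to 0.027.

0.027


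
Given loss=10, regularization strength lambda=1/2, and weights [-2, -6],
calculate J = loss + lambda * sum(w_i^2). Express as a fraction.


L2 sq norm = sum(w^2) = 40. J = 10 + 1/2 * 40 = 30.

30


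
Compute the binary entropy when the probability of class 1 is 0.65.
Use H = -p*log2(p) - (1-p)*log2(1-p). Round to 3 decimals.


H = -0.65*log2(0.65) - 0.35*log2(0.35) = 0.934.

0.934


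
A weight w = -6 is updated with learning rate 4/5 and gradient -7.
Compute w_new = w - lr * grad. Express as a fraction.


w_new = -6 - 4/5 * -7 = -6 - -28/5 = -2/5.

-2/5


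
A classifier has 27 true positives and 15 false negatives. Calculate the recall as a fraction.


Recall = TP / (TP + FN) = 27 / 42 = 9/14.

9/14


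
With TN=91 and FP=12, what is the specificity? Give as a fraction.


Specificity = TN / (TN + FP) = 91 / 103 = 91/103.

91/103


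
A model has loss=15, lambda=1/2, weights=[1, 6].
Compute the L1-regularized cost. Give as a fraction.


L1 norm = sum(|w|) = 7. J = 15 + 1/2 * 7 = 37/2.

37/2


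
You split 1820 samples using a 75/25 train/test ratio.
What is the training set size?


Test set = 1820 * 25% = 455. Training set = 1820 - 455 = 1365.

1365


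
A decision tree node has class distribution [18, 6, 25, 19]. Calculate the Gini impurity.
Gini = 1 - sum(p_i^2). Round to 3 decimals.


Total = 68. Proportions: 18/68, 6/68, 25/68, 19/68. sum(p_i^2) = 0.2911. Gini = 1 - 0.2911 = 0.7089, which rounds to 0.709.

0.709


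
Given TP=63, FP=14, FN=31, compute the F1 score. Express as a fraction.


Precision = 63/77 = 9/11. Recall = 63/94 = 63/94. F1 = 2*P*R/(P+R) = 14/19.

14/19


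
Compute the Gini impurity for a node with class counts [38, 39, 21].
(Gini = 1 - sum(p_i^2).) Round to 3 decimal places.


Total = 98. Proportions: 38/98, 39/98, 21/98. sum(p_i^2) = 0.3546. Gini = 1 - 0.3546 = 0.6454, which rounds to 0.645.

0.645


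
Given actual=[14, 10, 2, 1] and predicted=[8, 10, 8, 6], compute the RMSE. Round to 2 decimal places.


MSE = 24.2500. RMSE = sqrt(24.2500) = 4.92.

4.92


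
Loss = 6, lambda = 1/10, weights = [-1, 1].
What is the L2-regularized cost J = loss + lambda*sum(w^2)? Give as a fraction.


L2 sq norm = sum(w^2) = 2. J = 6 + 1/10 * 2 = 31/5.

31/5


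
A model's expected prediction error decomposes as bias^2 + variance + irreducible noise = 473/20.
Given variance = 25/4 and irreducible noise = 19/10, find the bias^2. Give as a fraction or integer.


Total error = bias^2 + variance + irreducible noise. So bias^2 = 473/20 - 25/4 - 19/10 = 31/2.

31/2


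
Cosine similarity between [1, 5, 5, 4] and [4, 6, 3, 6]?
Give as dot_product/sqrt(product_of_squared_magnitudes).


dot = 73. |a|^2 = 67, |b|^2 = 97. cos = 73/sqrt(6499).

73/sqrt(6499)


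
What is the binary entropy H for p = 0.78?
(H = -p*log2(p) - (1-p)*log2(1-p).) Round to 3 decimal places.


H = -0.78*log2(0.78) - 0.22*log2(0.22) = 0.760.

0.760


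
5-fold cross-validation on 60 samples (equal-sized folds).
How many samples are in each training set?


Each validation fold has 60/5 = 12 samples. Training set = 60 - 12 = 48.

48


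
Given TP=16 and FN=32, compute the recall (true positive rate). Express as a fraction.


Recall = TP / (TP + FN) = 16 / 48 = 1/3.

1/3
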